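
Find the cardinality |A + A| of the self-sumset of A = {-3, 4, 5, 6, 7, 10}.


A + A = {a + a' : a, a' ∈ A}; |A| = 6.
General bounds: 2|A| - 1 ≤ |A + A| ≤ |A|(|A|+1)/2, i.e. 11 ≤ |A + A| ≤ 21.
Lower bound 2|A|-1 is attained iff A is an arithmetic progression.
Enumerate sums a + a' for a ≤ a' (symmetric, so this suffices):
a = -3: -3+-3=-6, -3+4=1, -3+5=2, -3+6=3, -3+7=4, -3+10=7
a = 4: 4+4=8, 4+5=9, 4+6=10, 4+7=11, 4+10=14
a = 5: 5+5=10, 5+6=11, 5+7=12, 5+10=15
a = 6: 6+6=12, 6+7=13, 6+10=16
a = 7: 7+7=14, 7+10=17
a = 10: 10+10=20
Distinct sums: {-6, 1, 2, 3, 4, 7, 8, 9, 10, 11, 12, 13, 14, 15, 16, 17, 20}
|A + A| = 17

|A + A| = 17


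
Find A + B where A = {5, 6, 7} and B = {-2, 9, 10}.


A + B = {a + b : a ∈ A, b ∈ B}.
Enumerate all |A|·|B| = 3·3 = 9 pairs (a, b) and collect distinct sums.
a = 5: 5+-2=3, 5+9=14, 5+10=15
a = 6: 6+-2=4, 6+9=15, 6+10=16
a = 7: 7+-2=5, 7+9=16, 7+10=17
Collecting distinct sums: A + B = {3, 4, 5, 14, 15, 16, 17}
|A + B| = 7

A + B = {3, 4, 5, 14, 15, 16, 17}


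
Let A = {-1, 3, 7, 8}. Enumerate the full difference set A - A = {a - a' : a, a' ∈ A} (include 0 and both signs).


A - A = {a - a' : a, a' ∈ A}.
Compute a - a' for each ordered pair (a, a'):
a = -1: -1--1=0, -1-3=-4, -1-7=-8, -1-8=-9
a = 3: 3--1=4, 3-3=0, 3-7=-4, 3-8=-5
a = 7: 7--1=8, 7-3=4, 7-7=0, 7-8=-1
a = 8: 8--1=9, 8-3=5, 8-7=1, 8-8=0
Collecting distinct values (and noting 0 appears from a-a):
A - A = {-9, -8, -5, -4, -1, 0, 1, 4, 5, 8, 9}
|A - A| = 11

A - A = {-9, -8, -5, -4, -1, 0, 1, 4, 5, 8, 9}


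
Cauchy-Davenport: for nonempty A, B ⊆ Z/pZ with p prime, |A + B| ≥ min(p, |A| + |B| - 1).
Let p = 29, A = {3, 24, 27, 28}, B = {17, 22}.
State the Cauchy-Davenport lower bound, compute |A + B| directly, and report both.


Cauchy-Davenport: |A + B| ≥ min(p, |A| + |B| - 1) for A, B nonempty in Z/pZ.
|A| = 4, |B| = 2, p = 29.
CD lower bound = min(29, 4 + 2 - 1) = min(29, 5) = 5.
Compute A + B mod 29 directly:
a = 3: 3+17=20, 3+22=25
a = 24: 24+17=12, 24+22=17
a = 27: 27+17=15, 27+22=20
a = 28: 28+17=16, 28+22=21
A + B = {12, 15, 16, 17, 20, 21, 25}, so |A + B| = 7.
Verify: 7 ≥ 5? Yes ✓.

CD lower bound = 5, actual |A + B| = 7.


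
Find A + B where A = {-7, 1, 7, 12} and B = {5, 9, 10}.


A + B = {a + b : a ∈ A, b ∈ B}.
Enumerate all |A|·|B| = 4·3 = 12 pairs (a, b) and collect distinct sums.
a = -7: -7+5=-2, -7+9=2, -7+10=3
a = 1: 1+5=6, 1+9=10, 1+10=11
a = 7: 7+5=12, 7+9=16, 7+10=17
a = 12: 12+5=17, 12+9=21, 12+10=22
Collecting distinct sums: A + B = {-2, 2, 3, 6, 10, 11, 12, 16, 17, 21, 22}
|A + B| = 11

A + B = {-2, 2, 3, 6, 10, 11, 12, 16, 17, 21, 22}


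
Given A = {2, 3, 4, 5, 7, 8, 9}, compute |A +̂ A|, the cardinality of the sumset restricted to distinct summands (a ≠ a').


Restricted sumset: A +̂ A = {a + a' : a ∈ A, a' ∈ A, a ≠ a'}.
Equivalently, take A + A and drop any sum 2a that is achievable ONLY as a + a for a ∈ A (i.e. sums representable only with equal summands).
Enumerate pairs (a, a') with a < a' (symmetric, so each unordered pair gives one sum; this covers all a ≠ a'):
  2 + 3 = 5
  2 + 4 = 6
  2 + 5 = 7
  2 + 7 = 9
  2 + 8 = 10
  2 + 9 = 11
  3 + 4 = 7
  3 + 5 = 8
  3 + 7 = 10
  3 + 8 = 11
  3 + 9 = 12
  4 + 5 = 9
  4 + 7 = 11
  4 + 8 = 12
  4 + 9 = 13
  5 + 7 = 12
  5 + 8 = 13
  5 + 9 = 14
  7 + 8 = 15
  7 + 9 = 16
  8 + 9 = 17
Collected distinct sums: {5, 6, 7, 8, 9, 10, 11, 12, 13, 14, 15, 16, 17}
|A +̂ A| = 13
(Reference bound: |A +̂ A| ≥ 2|A| - 3 for |A| ≥ 2, with |A| = 7 giving ≥ 11.)

|A +̂ A| = 13


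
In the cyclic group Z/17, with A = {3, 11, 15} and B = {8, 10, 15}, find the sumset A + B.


Work in Z/17Z: reduce every sum a + b modulo 17.
Enumerate all 9 pairs:
a = 3: 3+8=11, 3+10=13, 3+15=1
a = 11: 11+8=2, 11+10=4, 11+15=9
a = 15: 15+8=6, 15+10=8, 15+15=13
Distinct residues collected: {1, 2, 4, 6, 8, 9, 11, 13}
|A + B| = 8 (out of 17 total residues).

A + B = {1, 2, 4, 6, 8, 9, 11, 13}


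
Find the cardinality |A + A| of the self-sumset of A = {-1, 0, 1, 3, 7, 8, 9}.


A + A = {a + a' : a, a' ∈ A}; |A| = 7.
General bounds: 2|A| - 1 ≤ |A + A| ≤ |A|(|A|+1)/2, i.e. 13 ≤ |A + A| ≤ 28.
Lower bound 2|A|-1 is attained iff A is an arithmetic progression.
Enumerate sums a + a' for a ≤ a' (symmetric, so this suffices):
a = -1: -1+-1=-2, -1+0=-1, -1+1=0, -1+3=2, -1+7=6, -1+8=7, -1+9=8
a = 0: 0+0=0, 0+1=1, 0+3=3, 0+7=7, 0+8=8, 0+9=9
a = 1: 1+1=2, 1+3=4, 1+7=8, 1+8=9, 1+9=10
a = 3: 3+3=6, 3+7=10, 3+8=11, 3+9=12
a = 7: 7+7=14, 7+8=15, 7+9=16
a = 8: 8+8=16, 8+9=17
a = 9: 9+9=18
Distinct sums: {-2, -1, 0, 1, 2, 3, 4, 6, 7, 8, 9, 10, 11, 12, 14, 15, 16, 17, 18}
|A + A| = 19

|A + A| = 19


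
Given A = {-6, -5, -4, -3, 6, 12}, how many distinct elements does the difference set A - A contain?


A - A = {a - a' : a, a' ∈ A}; |A| = 6.
Bounds: 2|A|-1 ≤ |A - A| ≤ |A|² - |A| + 1, i.e. 11 ≤ |A - A| ≤ 31.
Note: 0 ∈ A - A always (from a - a). The set is symmetric: if d ∈ A - A then -d ∈ A - A.
Enumerate nonzero differences d = a - a' with a > a' (then include -d):
Positive differences: {1, 2, 3, 6, 9, 10, 11, 12, 15, 16, 17, 18}
Full difference set: {0} ∪ (positive diffs) ∪ (negative diffs).
|A - A| = 1 + 2·12 = 25 (matches direct enumeration: 25).

|A - A| = 25


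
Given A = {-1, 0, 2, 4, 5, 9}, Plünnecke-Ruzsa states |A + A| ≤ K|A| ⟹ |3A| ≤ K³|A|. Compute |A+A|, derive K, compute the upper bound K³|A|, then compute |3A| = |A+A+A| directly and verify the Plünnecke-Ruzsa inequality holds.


|A| = 6.
Step 1: Compute A + A by enumerating all 36 pairs.
A + A = {-2, -1, 0, 1, 2, 3, 4, 5, 6, 7, 8, 9, 10, 11, 13, 14, 18}, so |A + A| = 17.
Step 2: Doubling constant K = |A + A|/|A| = 17/6 = 17/6 ≈ 2.8333.
Step 3: Plünnecke-Ruzsa gives |3A| ≤ K³·|A| = (2.8333)³ · 6 ≈ 136.4722.
Step 4: Compute 3A = A + A + A directly by enumerating all triples (a,b,c) ∈ A³; |3A| = 27.
Step 5: Check 27 ≤ 136.4722? Yes ✓.

K = 17/6, Plünnecke-Ruzsa bound K³|A| ≈ 136.4722, |3A| = 27, inequality holds.


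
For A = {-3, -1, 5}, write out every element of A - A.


A - A = {a - a' : a, a' ∈ A}.
Compute a - a' for each ordered pair (a, a'):
a = -3: -3--3=0, -3--1=-2, -3-5=-8
a = -1: -1--3=2, -1--1=0, -1-5=-6
a = 5: 5--3=8, 5--1=6, 5-5=0
Collecting distinct values (and noting 0 appears from a-a):
A - A = {-8, -6, -2, 0, 2, 6, 8}
|A - A| = 7

A - A = {-8, -6, -2, 0, 2, 6, 8}


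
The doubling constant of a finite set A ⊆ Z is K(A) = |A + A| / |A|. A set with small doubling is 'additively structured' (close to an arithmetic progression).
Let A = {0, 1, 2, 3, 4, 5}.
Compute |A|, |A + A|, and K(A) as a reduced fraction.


|A| = 6.
Compute A + A by enumerating all 36 pairs.
A + A = {0, 1, 2, 3, 4, 5, 6, 7, 8, 9, 10}, so |A + A| = 11.
K = |A + A| / |A| = 11/6 (already in lowest terms) ≈ 1.8333.
Reference: AP of size 6 gives K = 11/6 ≈ 1.8333; a fully generic set of size 6 gives K ≈ 3.5000.

|A| = 6, |A + A| = 11, K = 11/6.


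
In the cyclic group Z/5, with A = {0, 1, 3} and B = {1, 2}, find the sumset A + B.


Work in Z/5Z: reduce every sum a + b modulo 5.
Enumerate all 6 pairs:
a = 0: 0+1=1, 0+2=2
a = 1: 1+1=2, 1+2=3
a = 3: 3+1=4, 3+2=0
Distinct residues collected: {0, 1, 2, 3, 4}
|A + B| = 5 (out of 5 total residues).

A + B = {0, 1, 2, 3, 4}


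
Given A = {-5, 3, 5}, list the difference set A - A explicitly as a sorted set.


A - A = {a - a' : a, a' ∈ A}.
Compute a - a' for each ordered pair (a, a'):
a = -5: -5--5=0, -5-3=-8, -5-5=-10
a = 3: 3--5=8, 3-3=0, 3-5=-2
a = 5: 5--5=10, 5-3=2, 5-5=0
Collecting distinct values (and noting 0 appears from a-a):
A - A = {-10, -8, -2, 0, 2, 8, 10}
|A - A| = 7

A - A = {-10, -8, -2, 0, 2, 8, 10}


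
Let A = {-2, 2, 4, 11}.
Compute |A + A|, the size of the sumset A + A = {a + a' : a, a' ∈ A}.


A + A = {a + a' : a, a' ∈ A}; |A| = 4.
General bounds: 2|A| - 1 ≤ |A + A| ≤ |A|(|A|+1)/2, i.e. 7 ≤ |A + A| ≤ 10.
Lower bound 2|A|-1 is attained iff A is an arithmetic progression.
Enumerate sums a + a' for a ≤ a' (symmetric, so this suffices):
a = -2: -2+-2=-4, -2+2=0, -2+4=2, -2+11=9
a = 2: 2+2=4, 2+4=6, 2+11=13
a = 4: 4+4=8, 4+11=15
a = 11: 11+11=22
Distinct sums: {-4, 0, 2, 4, 6, 8, 9, 13, 15, 22}
|A + A| = 10

|A + A| = 10


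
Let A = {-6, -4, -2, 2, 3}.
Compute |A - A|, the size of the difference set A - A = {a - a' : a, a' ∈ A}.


A - A = {a - a' : a, a' ∈ A}; |A| = 5.
Bounds: 2|A|-1 ≤ |A - A| ≤ |A|² - |A| + 1, i.e. 9 ≤ |A - A| ≤ 21.
Note: 0 ∈ A - A always (from a - a). The set is symmetric: if d ∈ A - A then -d ∈ A - A.
Enumerate nonzero differences d = a - a' with a > a' (then include -d):
Positive differences: {1, 2, 4, 5, 6, 7, 8, 9}
Full difference set: {0} ∪ (positive diffs) ∪ (negative diffs).
|A - A| = 1 + 2·8 = 17 (matches direct enumeration: 17).

|A - A| = 17


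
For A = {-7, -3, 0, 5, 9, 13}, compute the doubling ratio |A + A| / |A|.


|A| = 6.
Compute A + A by enumerating all 36 pairs.
A + A = {-14, -10, -7, -6, -3, -2, 0, 2, 5, 6, 9, 10, 13, 14, 18, 22, 26}, so |A + A| = 17.
K = |A + A| / |A| = 17/6 (already in lowest terms) ≈ 2.8333.
Reference: AP of size 6 gives K = 11/6 ≈ 1.8333; a fully generic set of size 6 gives K ≈ 3.5000.

|A| = 6, |A + A| = 17, K = 17/6.


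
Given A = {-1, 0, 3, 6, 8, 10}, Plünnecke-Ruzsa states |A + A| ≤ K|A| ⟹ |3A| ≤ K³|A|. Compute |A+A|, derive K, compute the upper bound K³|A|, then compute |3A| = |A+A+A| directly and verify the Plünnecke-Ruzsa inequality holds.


|A| = 6.
Step 1: Compute A + A by enumerating all 36 pairs.
A + A = {-2, -1, 0, 2, 3, 5, 6, 7, 8, 9, 10, 11, 12, 13, 14, 16, 18, 20}, so |A + A| = 18.
Step 2: Doubling constant K = |A + A|/|A| = 18/6 = 18/6 ≈ 3.0000.
Step 3: Plünnecke-Ruzsa gives |3A| ≤ K³·|A| = (3.0000)³ · 6 ≈ 162.0000.
Step 4: Compute 3A = A + A + A directly by enumerating all triples (a,b,c) ∈ A³; |3A| = 31.
Step 5: Check 31 ≤ 162.0000? Yes ✓.

K = 18/6, Plünnecke-Ruzsa bound K³|A| ≈ 162.0000, |3A| = 31, inequality holds.


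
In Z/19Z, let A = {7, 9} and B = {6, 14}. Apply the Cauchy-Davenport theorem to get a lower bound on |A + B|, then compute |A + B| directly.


Cauchy-Davenport: |A + B| ≥ min(p, |A| + |B| - 1) for A, B nonempty in Z/pZ.
|A| = 2, |B| = 2, p = 19.
CD lower bound = min(19, 2 + 2 - 1) = min(19, 3) = 3.
Compute A + B mod 19 directly:
a = 7: 7+6=13, 7+14=2
a = 9: 9+6=15, 9+14=4
A + B = {2, 4, 13, 15}, so |A + B| = 4.
Verify: 4 ≥ 3? Yes ✓.

CD lower bound = 3, actual |A + B| = 4.


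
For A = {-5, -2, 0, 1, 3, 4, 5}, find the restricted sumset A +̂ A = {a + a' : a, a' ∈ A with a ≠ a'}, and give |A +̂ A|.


Restricted sumset: A +̂ A = {a + a' : a ∈ A, a' ∈ A, a ≠ a'}.
Equivalently, take A + A and drop any sum 2a that is achievable ONLY as a + a for a ∈ A (i.e. sums representable only with equal summands).
Enumerate pairs (a, a') with a < a' (symmetric, so each unordered pair gives one sum; this covers all a ≠ a'):
  -5 + -2 = -7
  -5 + 0 = -5
  -5 + 1 = -4
  -5 + 3 = -2
  -5 + 4 = -1
  -5 + 5 = 0
  -2 + 0 = -2
  -2 + 1 = -1
  -2 + 3 = 1
  -2 + 4 = 2
  -2 + 5 = 3
  0 + 1 = 1
  0 + 3 = 3
  0 + 4 = 4
  0 + 5 = 5
  1 + 3 = 4
  1 + 4 = 5
  1 + 5 = 6
  3 + 4 = 7
  3 + 5 = 8
  4 + 5 = 9
Collected distinct sums: {-7, -5, -4, -2, -1, 0, 1, 2, 3, 4, 5, 6, 7, 8, 9}
|A +̂ A| = 15
(Reference bound: |A +̂ A| ≥ 2|A| - 3 for |A| ≥ 2, with |A| = 7 giving ≥ 11.)

|A +̂ A| = 15


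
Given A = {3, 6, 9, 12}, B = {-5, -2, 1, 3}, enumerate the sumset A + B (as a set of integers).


A + B = {a + b : a ∈ A, b ∈ B}.
Enumerate all |A|·|B| = 4·4 = 16 pairs (a, b) and collect distinct sums.
a = 3: 3+-5=-2, 3+-2=1, 3+1=4, 3+3=6
a = 6: 6+-5=1, 6+-2=4, 6+1=7, 6+3=9
a = 9: 9+-5=4, 9+-2=7, 9+1=10, 9+3=12
a = 12: 12+-5=7, 12+-2=10, 12+1=13, 12+3=15
Collecting distinct sums: A + B = {-2, 1, 4, 6, 7, 9, 10, 12, 13, 15}
|A + B| = 10

A + B = {-2, 1, 4, 6, 7, 9, 10, 12, 13, 15}


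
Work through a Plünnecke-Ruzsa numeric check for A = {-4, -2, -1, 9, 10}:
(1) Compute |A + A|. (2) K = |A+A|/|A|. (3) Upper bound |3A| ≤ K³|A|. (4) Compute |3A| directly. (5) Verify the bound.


|A| = 5.
Step 1: Compute A + A by enumerating all 25 pairs.
A + A = {-8, -6, -5, -4, -3, -2, 5, 6, 7, 8, 9, 18, 19, 20}, so |A + A| = 14.
Step 2: Doubling constant K = |A + A|/|A| = 14/5 = 14/5 ≈ 2.8000.
Step 3: Plünnecke-Ruzsa gives |3A| ≤ K³·|A| = (2.8000)³ · 5 ≈ 109.7600.
Step 4: Compute 3A = A + A + A directly by enumerating all triples (a,b,c) ∈ A³; |3A| = 27.
Step 5: Check 27 ≤ 109.7600? Yes ✓.

K = 14/5, Plünnecke-Ruzsa bound K³|A| ≈ 109.7600, |3A| = 27, inequality holds.


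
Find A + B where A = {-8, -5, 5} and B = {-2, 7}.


A + B = {a + b : a ∈ A, b ∈ B}.
Enumerate all |A|·|B| = 3·2 = 6 pairs (a, b) and collect distinct sums.
a = -8: -8+-2=-10, -8+7=-1
a = -5: -5+-2=-7, -5+7=2
a = 5: 5+-2=3, 5+7=12
Collecting distinct sums: A + B = {-10, -7, -1, 2, 3, 12}
|A + B| = 6

A + B = {-10, -7, -1, 2, 3, 12}


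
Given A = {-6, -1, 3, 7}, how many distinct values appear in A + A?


A + A = {a + a' : a, a' ∈ A}; |A| = 4.
General bounds: 2|A| - 1 ≤ |A + A| ≤ |A|(|A|+1)/2, i.e. 7 ≤ |A + A| ≤ 10.
Lower bound 2|A|-1 is attained iff A is an arithmetic progression.
Enumerate sums a + a' for a ≤ a' (symmetric, so this suffices):
a = -6: -6+-6=-12, -6+-1=-7, -6+3=-3, -6+7=1
a = -1: -1+-1=-2, -1+3=2, -1+7=6
a = 3: 3+3=6, 3+7=10
a = 7: 7+7=14
Distinct sums: {-12, -7, -3, -2, 1, 2, 6, 10, 14}
|A + A| = 9

|A + A| = 9


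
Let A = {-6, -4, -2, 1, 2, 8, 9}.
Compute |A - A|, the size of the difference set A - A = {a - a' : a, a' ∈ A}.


A - A = {a - a' : a, a' ∈ A}; |A| = 7.
Bounds: 2|A|-1 ≤ |A - A| ≤ |A|² - |A| + 1, i.e. 13 ≤ |A - A| ≤ 43.
Note: 0 ∈ A - A always (from a - a). The set is symmetric: if d ∈ A - A then -d ∈ A - A.
Enumerate nonzero differences d = a - a' with a > a' (then include -d):
Positive differences: {1, 2, 3, 4, 5, 6, 7, 8, 10, 11, 12, 13, 14, 15}
Full difference set: {0} ∪ (positive diffs) ∪ (negative diffs).
|A - A| = 1 + 2·14 = 29 (matches direct enumeration: 29).

|A - A| = 29


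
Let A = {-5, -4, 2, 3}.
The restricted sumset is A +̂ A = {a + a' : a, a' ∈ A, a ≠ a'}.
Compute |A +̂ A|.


Restricted sumset: A +̂ A = {a + a' : a ∈ A, a' ∈ A, a ≠ a'}.
Equivalently, take A + A and drop any sum 2a that is achievable ONLY as a + a for a ∈ A (i.e. sums representable only with equal summands).
Enumerate pairs (a, a') with a < a' (symmetric, so each unordered pair gives one sum; this covers all a ≠ a'):
  -5 + -4 = -9
  -5 + 2 = -3
  -5 + 3 = -2
  -4 + 2 = -2
  -4 + 3 = -1
  2 + 3 = 5
Collected distinct sums: {-9, -3, -2, -1, 5}
|A +̂ A| = 5
(Reference bound: |A +̂ A| ≥ 2|A| - 3 for |A| ≥ 2, with |A| = 4 giving ≥ 5.)

|A +̂ A| = 5


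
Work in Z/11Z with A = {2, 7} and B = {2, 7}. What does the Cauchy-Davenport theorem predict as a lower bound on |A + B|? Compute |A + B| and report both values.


Cauchy-Davenport: |A + B| ≥ min(p, |A| + |B| - 1) for A, B nonempty in Z/pZ.
|A| = 2, |B| = 2, p = 11.
CD lower bound = min(11, 2 + 2 - 1) = min(11, 3) = 3.
Compute A + B mod 11 directly:
a = 2: 2+2=4, 2+7=9
a = 7: 7+2=9, 7+7=3
A + B = {3, 4, 9}, so |A + B| = 3.
Verify: 3 ≥ 3? Yes ✓.

CD lower bound = 3, actual |A + B| = 3.


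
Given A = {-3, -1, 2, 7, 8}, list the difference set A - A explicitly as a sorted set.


A - A = {a - a' : a, a' ∈ A}.
Compute a - a' for each ordered pair (a, a'):
a = -3: -3--3=0, -3--1=-2, -3-2=-5, -3-7=-10, -3-8=-11
a = -1: -1--3=2, -1--1=0, -1-2=-3, -1-7=-8, -1-8=-9
a = 2: 2--3=5, 2--1=3, 2-2=0, 2-7=-5, 2-8=-6
a = 7: 7--3=10, 7--1=8, 7-2=5, 7-7=0, 7-8=-1
a = 8: 8--3=11, 8--1=9, 8-2=6, 8-7=1, 8-8=0
Collecting distinct values (and noting 0 appears from a-a):
A - A = {-11, -10, -9, -8, -6, -5, -3, -2, -1, 0, 1, 2, 3, 5, 6, 8, 9, 10, 11}
|A - A| = 19

A - A = {-11, -10, -9, -8, -6, -5, -3, -2, -1, 0, 1, 2, 3, 5, 6, 8, 9, 10, 11}


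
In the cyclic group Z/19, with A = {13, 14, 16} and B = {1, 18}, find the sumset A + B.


Work in Z/19Z: reduce every sum a + b modulo 19.
Enumerate all 6 pairs:
a = 13: 13+1=14, 13+18=12
a = 14: 14+1=15, 14+18=13
a = 16: 16+1=17, 16+18=15
Distinct residues collected: {12, 13, 14, 15, 17}
|A + B| = 5 (out of 19 total residues).

A + B = {12, 13, 14, 15, 17}


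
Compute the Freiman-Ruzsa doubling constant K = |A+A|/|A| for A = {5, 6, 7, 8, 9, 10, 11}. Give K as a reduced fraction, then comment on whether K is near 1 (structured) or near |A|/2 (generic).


|A| = 7.
Compute A + A by enumerating all 49 pairs.
A + A = {10, 11, 12, 13, 14, 15, 16, 17, 18, 19, 20, 21, 22}, so |A + A| = 13.
K = |A + A| / |A| = 13/7 (already in lowest terms) ≈ 1.8571.
Reference: AP of size 7 gives K = 13/7 ≈ 1.8571; a fully generic set of size 7 gives K ≈ 4.0000.

|A| = 7, |A + A| = 13, K = 13/7.


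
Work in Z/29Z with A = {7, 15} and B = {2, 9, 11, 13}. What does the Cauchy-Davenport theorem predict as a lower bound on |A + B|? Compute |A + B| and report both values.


Cauchy-Davenport: |A + B| ≥ min(p, |A| + |B| - 1) for A, B nonempty in Z/pZ.
|A| = 2, |B| = 4, p = 29.
CD lower bound = min(29, 2 + 4 - 1) = min(29, 5) = 5.
Compute A + B mod 29 directly:
a = 7: 7+2=9, 7+9=16, 7+11=18, 7+13=20
a = 15: 15+2=17, 15+9=24, 15+11=26, 15+13=28
A + B = {9, 16, 17, 18, 20, 24, 26, 28}, so |A + B| = 8.
Verify: 8 ≥ 5? Yes ✓.

CD lower bound = 5, actual |A + B| = 8.


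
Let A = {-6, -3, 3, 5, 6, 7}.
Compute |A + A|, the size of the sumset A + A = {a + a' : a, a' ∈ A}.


A + A = {a + a' : a, a' ∈ A}; |A| = 6.
General bounds: 2|A| - 1 ≤ |A + A| ≤ |A|(|A|+1)/2, i.e. 11 ≤ |A + A| ≤ 21.
Lower bound 2|A|-1 is attained iff A is an arithmetic progression.
Enumerate sums a + a' for a ≤ a' (symmetric, so this suffices):
a = -6: -6+-6=-12, -6+-3=-9, -6+3=-3, -6+5=-1, -6+6=0, -6+7=1
a = -3: -3+-3=-6, -3+3=0, -3+5=2, -3+6=3, -3+7=4
a = 3: 3+3=6, 3+5=8, 3+6=9, 3+7=10
a = 5: 5+5=10, 5+6=11, 5+7=12
a = 6: 6+6=12, 6+7=13
a = 7: 7+7=14
Distinct sums: {-12, -9, -6, -3, -1, 0, 1, 2, 3, 4, 6, 8, 9, 10, 11, 12, 13, 14}
|A + A| = 18

|A + A| = 18


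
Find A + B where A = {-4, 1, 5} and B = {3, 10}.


A + B = {a + b : a ∈ A, b ∈ B}.
Enumerate all |A|·|B| = 3·2 = 6 pairs (a, b) and collect distinct sums.
a = -4: -4+3=-1, -4+10=6
a = 1: 1+3=4, 1+10=11
a = 5: 5+3=8, 5+10=15
Collecting distinct sums: A + B = {-1, 4, 6, 8, 11, 15}
|A + B| = 6

A + B = {-1, 4, 6, 8, 11, 15}


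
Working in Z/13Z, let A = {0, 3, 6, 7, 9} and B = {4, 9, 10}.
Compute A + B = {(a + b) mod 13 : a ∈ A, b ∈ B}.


Work in Z/13Z: reduce every sum a + b modulo 13.
Enumerate all 15 pairs:
a = 0: 0+4=4, 0+9=9, 0+10=10
a = 3: 3+4=7, 3+9=12, 3+10=0
a = 6: 6+4=10, 6+9=2, 6+10=3
a = 7: 7+4=11, 7+9=3, 7+10=4
a = 9: 9+4=0, 9+9=5, 9+10=6
Distinct residues collected: {0, 2, 3, 4, 5, 6, 7, 9, 10, 11, 12}
|A + B| = 11 (out of 13 total residues).

A + B = {0, 2, 3, 4, 5, 6, 7, 9, 10, 11, 12}


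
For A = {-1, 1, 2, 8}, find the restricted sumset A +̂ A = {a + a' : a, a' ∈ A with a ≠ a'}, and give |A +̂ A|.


Restricted sumset: A +̂ A = {a + a' : a ∈ A, a' ∈ A, a ≠ a'}.
Equivalently, take A + A and drop any sum 2a that is achievable ONLY as a + a for a ∈ A (i.e. sums representable only with equal summands).
Enumerate pairs (a, a') with a < a' (symmetric, so each unordered pair gives one sum; this covers all a ≠ a'):
  -1 + 1 = 0
  -1 + 2 = 1
  -1 + 8 = 7
  1 + 2 = 3
  1 + 8 = 9
  2 + 8 = 10
Collected distinct sums: {0, 1, 3, 7, 9, 10}
|A +̂ A| = 6
(Reference bound: |A +̂ A| ≥ 2|A| - 3 for |A| ≥ 2, with |A| = 4 giving ≥ 5.)

|A +̂ A| = 6


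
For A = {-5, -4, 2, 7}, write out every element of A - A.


A - A = {a - a' : a, a' ∈ A}.
Compute a - a' for each ordered pair (a, a'):
a = -5: -5--5=0, -5--4=-1, -5-2=-7, -5-7=-12
a = -4: -4--5=1, -4--4=0, -4-2=-6, -4-7=-11
a = 2: 2--5=7, 2--4=6, 2-2=0, 2-7=-5
a = 7: 7--5=12, 7--4=11, 7-2=5, 7-7=0
Collecting distinct values (and noting 0 appears from a-a):
A - A = {-12, -11, -7, -6, -5, -1, 0, 1, 5, 6, 7, 11, 12}
|A - A| = 13

A - A = {-12, -11, -7, -6, -5, -1, 0, 1, 5, 6, 7, 11, 12}


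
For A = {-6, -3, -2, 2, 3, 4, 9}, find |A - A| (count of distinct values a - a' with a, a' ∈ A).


A - A = {a - a' : a, a' ∈ A}; |A| = 7.
Bounds: 2|A|-1 ≤ |A - A| ≤ |A|² - |A| + 1, i.e. 13 ≤ |A - A| ≤ 43.
Note: 0 ∈ A - A always (from a - a). The set is symmetric: if d ∈ A - A then -d ∈ A - A.
Enumerate nonzero differences d = a - a' with a > a' (then include -d):
Positive differences: {1, 2, 3, 4, 5, 6, 7, 8, 9, 10, 11, 12, 15}
Full difference set: {0} ∪ (positive diffs) ∪ (negative diffs).
|A - A| = 1 + 2·13 = 27 (matches direct enumeration: 27).

|A - A| = 27


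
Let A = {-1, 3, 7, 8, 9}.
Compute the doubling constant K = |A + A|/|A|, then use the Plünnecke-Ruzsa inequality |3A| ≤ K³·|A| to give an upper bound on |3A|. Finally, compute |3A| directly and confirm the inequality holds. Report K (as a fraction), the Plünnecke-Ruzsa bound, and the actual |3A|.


|A| = 5.
Step 1: Compute A + A by enumerating all 25 pairs.
A + A = {-2, 2, 6, 7, 8, 10, 11, 12, 14, 15, 16, 17, 18}, so |A + A| = 13.
Step 2: Doubling constant K = |A + A|/|A| = 13/5 = 13/5 ≈ 2.6000.
Step 3: Plünnecke-Ruzsa gives |3A| ≤ K³·|A| = (2.6000)³ · 5 ≈ 87.8800.
Step 4: Compute 3A = A + A + A directly by enumerating all triples (a,b,c) ∈ A³; |3A| = 23.
Step 5: Check 23 ≤ 87.8800? Yes ✓.

K = 13/5, Plünnecke-Ruzsa bound K³|A| ≈ 87.8800, |3A| = 23, inequality holds.


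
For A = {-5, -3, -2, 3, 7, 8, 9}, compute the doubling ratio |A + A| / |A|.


|A| = 7.
Compute A + A by enumerating all 49 pairs.
A + A = {-10, -8, -7, -6, -5, -4, -2, 0, 1, 2, 3, 4, 5, 6, 7, 10, 11, 12, 14, 15, 16, 17, 18}, so |A + A| = 23.
K = |A + A| / |A| = 23/7 (already in lowest terms) ≈ 3.2857.
Reference: AP of size 7 gives K = 13/7 ≈ 1.8571; a fully generic set of size 7 gives K ≈ 4.0000.

|A| = 7, |A + A| = 23, K = 23/7.


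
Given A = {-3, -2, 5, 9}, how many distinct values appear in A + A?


A + A = {a + a' : a, a' ∈ A}; |A| = 4.
General bounds: 2|A| - 1 ≤ |A + A| ≤ |A|(|A|+1)/2, i.e. 7 ≤ |A + A| ≤ 10.
Lower bound 2|A|-1 is attained iff A is an arithmetic progression.
Enumerate sums a + a' for a ≤ a' (symmetric, so this suffices):
a = -3: -3+-3=-6, -3+-2=-5, -3+5=2, -3+9=6
a = -2: -2+-2=-4, -2+5=3, -2+9=7
a = 5: 5+5=10, 5+9=14
a = 9: 9+9=18
Distinct sums: {-6, -5, -4, 2, 3, 6, 7, 10, 14, 18}
|A + A| = 10

|A + A| = 10


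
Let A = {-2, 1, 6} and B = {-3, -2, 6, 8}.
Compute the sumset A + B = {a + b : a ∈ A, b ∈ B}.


A + B = {a + b : a ∈ A, b ∈ B}.
Enumerate all |A|·|B| = 3·4 = 12 pairs (a, b) and collect distinct sums.
a = -2: -2+-3=-5, -2+-2=-4, -2+6=4, -2+8=6
a = 1: 1+-3=-2, 1+-2=-1, 1+6=7, 1+8=9
a = 6: 6+-3=3, 6+-2=4, 6+6=12, 6+8=14
Collecting distinct sums: A + B = {-5, -4, -2, -1, 3, 4, 6, 7, 9, 12, 14}
|A + B| = 11

A + B = {-5, -4, -2, -1, 3, 4, 6, 7, 9, 12, 14}


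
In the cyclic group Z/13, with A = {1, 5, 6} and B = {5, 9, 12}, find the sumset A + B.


Work in Z/13Z: reduce every sum a + b modulo 13.
Enumerate all 9 pairs:
a = 1: 1+5=6, 1+9=10, 1+12=0
a = 5: 5+5=10, 5+9=1, 5+12=4
a = 6: 6+5=11, 6+9=2, 6+12=5
Distinct residues collected: {0, 1, 2, 4, 5, 6, 10, 11}
|A + B| = 8 (out of 13 total residues).

A + B = {0, 1, 2, 4, 5, 6, 10, 11}


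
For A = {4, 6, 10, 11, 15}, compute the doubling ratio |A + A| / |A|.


|A| = 5.
Compute A + A by enumerating all 25 pairs.
A + A = {8, 10, 12, 14, 15, 16, 17, 19, 20, 21, 22, 25, 26, 30}, so |A + A| = 14.
K = |A + A| / |A| = 14/5 (already in lowest terms) ≈ 2.8000.
Reference: AP of size 5 gives K = 9/5 ≈ 1.8000; a fully generic set of size 5 gives K ≈ 3.0000.

|A| = 5, |A + A| = 14, K = 14/5.


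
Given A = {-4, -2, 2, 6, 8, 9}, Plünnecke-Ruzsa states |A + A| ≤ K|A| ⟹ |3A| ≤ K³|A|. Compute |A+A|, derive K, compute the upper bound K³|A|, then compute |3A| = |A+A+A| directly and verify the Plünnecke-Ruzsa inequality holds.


|A| = 6.
Step 1: Compute A + A by enumerating all 36 pairs.
A + A = {-8, -6, -4, -2, 0, 2, 4, 5, 6, 7, 8, 10, 11, 12, 14, 15, 16, 17, 18}, so |A + A| = 19.
Step 2: Doubling constant K = |A + A|/|A| = 19/6 = 19/6 ≈ 3.1667.
Step 3: Plünnecke-Ruzsa gives |3A| ≤ K³·|A| = (3.1667)³ · 6 ≈ 190.5278.
Step 4: Compute 3A = A + A + A directly by enumerating all triples (a,b,c) ∈ A³; |3A| = 34.
Step 5: Check 34 ≤ 190.5278? Yes ✓.

K = 19/6, Plünnecke-Ruzsa bound K³|A| ≈ 190.5278, |3A| = 34, inequality holds.


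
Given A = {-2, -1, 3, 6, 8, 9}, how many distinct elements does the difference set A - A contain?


A - A = {a - a' : a, a' ∈ A}; |A| = 6.
Bounds: 2|A|-1 ≤ |A - A| ≤ |A|² - |A| + 1, i.e. 11 ≤ |A - A| ≤ 31.
Note: 0 ∈ A - A always (from a - a). The set is symmetric: if d ∈ A - A then -d ∈ A - A.
Enumerate nonzero differences d = a - a' with a > a' (then include -d):
Positive differences: {1, 2, 3, 4, 5, 6, 7, 8, 9, 10, 11}
Full difference set: {0} ∪ (positive diffs) ∪ (negative diffs).
|A - A| = 1 + 2·11 = 23 (matches direct enumeration: 23).

|A - A| = 23


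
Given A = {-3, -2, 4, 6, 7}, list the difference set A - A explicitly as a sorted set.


A - A = {a - a' : a, a' ∈ A}.
Compute a - a' for each ordered pair (a, a'):
a = -3: -3--3=0, -3--2=-1, -3-4=-7, -3-6=-9, -3-7=-10
a = -2: -2--3=1, -2--2=0, -2-4=-6, -2-6=-8, -2-7=-9
a = 4: 4--3=7, 4--2=6, 4-4=0, 4-6=-2, 4-7=-3
a = 6: 6--3=9, 6--2=8, 6-4=2, 6-6=0, 6-7=-1
a = 7: 7--3=10, 7--2=9, 7-4=3, 7-6=1, 7-7=0
Collecting distinct values (and noting 0 appears from a-a):
A - A = {-10, -9, -8, -7, -6, -3, -2, -1, 0, 1, 2, 3, 6, 7, 8, 9, 10}
|A - A| = 17

A - A = {-10, -9, -8, -7, -6, -3, -2, -1, 0, 1, 2, 3, 6, 7, 8, 9, 10}


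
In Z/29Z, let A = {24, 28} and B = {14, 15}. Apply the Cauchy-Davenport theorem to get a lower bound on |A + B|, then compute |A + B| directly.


Cauchy-Davenport: |A + B| ≥ min(p, |A| + |B| - 1) for A, B nonempty in Z/pZ.
|A| = 2, |B| = 2, p = 29.
CD lower bound = min(29, 2 + 2 - 1) = min(29, 3) = 3.
Compute A + B mod 29 directly:
a = 24: 24+14=9, 24+15=10
a = 28: 28+14=13, 28+15=14
A + B = {9, 10, 13, 14}, so |A + B| = 4.
Verify: 4 ≥ 3? Yes ✓.

CD lower bound = 3, actual |A + B| = 4.


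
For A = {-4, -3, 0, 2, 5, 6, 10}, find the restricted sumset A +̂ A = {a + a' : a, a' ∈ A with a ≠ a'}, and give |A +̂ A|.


Restricted sumset: A +̂ A = {a + a' : a ∈ A, a' ∈ A, a ≠ a'}.
Equivalently, take A + A and drop any sum 2a that is achievable ONLY as a + a for a ∈ A (i.e. sums representable only with equal summands).
Enumerate pairs (a, a') with a < a' (symmetric, so each unordered pair gives one sum; this covers all a ≠ a'):
  -4 + -3 = -7
  -4 + 0 = -4
  -4 + 2 = -2
  -4 + 5 = 1
  -4 + 6 = 2
  -4 + 10 = 6
  -3 + 0 = -3
  -3 + 2 = -1
  -3 + 5 = 2
  -3 + 6 = 3
  -3 + 10 = 7
  0 + 2 = 2
  0 + 5 = 5
  0 + 6 = 6
  0 + 10 = 10
  2 + 5 = 7
  2 + 6 = 8
  2 + 10 = 12
  5 + 6 = 11
  5 + 10 = 15
  6 + 10 = 16
Collected distinct sums: {-7, -4, -3, -2, -1, 1, 2, 3, 5, 6, 7, 8, 10, 11, 12, 15, 16}
|A +̂ A| = 17
(Reference bound: |A +̂ A| ≥ 2|A| - 3 for |A| ≥ 2, with |A| = 7 giving ≥ 11.)

|A +̂ A| = 17


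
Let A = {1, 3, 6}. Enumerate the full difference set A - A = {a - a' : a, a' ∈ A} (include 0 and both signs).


A - A = {a - a' : a, a' ∈ A}.
Compute a - a' for each ordered pair (a, a'):
a = 1: 1-1=0, 1-3=-2, 1-6=-5
a = 3: 3-1=2, 3-3=0, 3-6=-3
a = 6: 6-1=5, 6-3=3, 6-6=0
Collecting distinct values (and noting 0 appears from a-a):
A - A = {-5, -3, -2, 0, 2, 3, 5}
|A - A| = 7

A - A = {-5, -3, -2, 0, 2, 3, 5}


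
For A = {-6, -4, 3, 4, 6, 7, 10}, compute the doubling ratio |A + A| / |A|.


|A| = 7.
Compute A + A by enumerating all 49 pairs.
A + A = {-12, -10, -8, -3, -2, -1, 0, 1, 2, 3, 4, 6, 7, 8, 9, 10, 11, 12, 13, 14, 16, 17, 20}, so |A + A| = 23.
K = |A + A| / |A| = 23/7 (already in lowest terms) ≈ 3.2857.
Reference: AP of size 7 gives K = 13/7 ≈ 1.8571; a fully generic set of size 7 gives K ≈ 4.0000.

|A| = 7, |A + A| = 23, K = 23/7.


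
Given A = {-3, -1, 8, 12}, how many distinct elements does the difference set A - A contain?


A - A = {a - a' : a, a' ∈ A}; |A| = 4.
Bounds: 2|A|-1 ≤ |A - A| ≤ |A|² - |A| + 1, i.e. 7 ≤ |A - A| ≤ 13.
Note: 0 ∈ A - A always (from a - a). The set is symmetric: if d ∈ A - A then -d ∈ A - A.
Enumerate nonzero differences d = a - a' with a > a' (then include -d):
Positive differences: {2, 4, 9, 11, 13, 15}
Full difference set: {0} ∪ (positive diffs) ∪ (negative diffs).
|A - A| = 1 + 2·6 = 13 (matches direct enumeration: 13).

|A - A| = 13


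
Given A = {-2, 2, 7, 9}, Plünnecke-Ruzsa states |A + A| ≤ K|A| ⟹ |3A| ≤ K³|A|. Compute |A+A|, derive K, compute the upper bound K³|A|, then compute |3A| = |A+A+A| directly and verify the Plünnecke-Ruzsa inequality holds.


|A| = 4.
Step 1: Compute A + A by enumerating all 16 pairs.
A + A = {-4, 0, 4, 5, 7, 9, 11, 14, 16, 18}, so |A + A| = 10.
Step 2: Doubling constant K = |A + A|/|A| = 10/4 = 10/4 ≈ 2.5000.
Step 3: Plünnecke-Ruzsa gives |3A| ≤ K³·|A| = (2.5000)³ · 4 ≈ 62.5000.
Step 4: Compute 3A = A + A + A directly by enumerating all triples (a,b,c) ∈ A³; |3A| = 19.
Step 5: Check 19 ≤ 62.5000? Yes ✓.

K = 10/4, Plünnecke-Ruzsa bound K³|A| ≈ 62.5000, |3A| = 19, inequality holds.


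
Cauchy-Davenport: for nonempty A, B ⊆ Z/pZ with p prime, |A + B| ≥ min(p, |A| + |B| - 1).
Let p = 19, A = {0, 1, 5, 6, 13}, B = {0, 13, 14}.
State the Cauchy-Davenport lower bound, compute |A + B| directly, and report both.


Cauchy-Davenport: |A + B| ≥ min(p, |A| + |B| - 1) for A, B nonempty in Z/pZ.
|A| = 5, |B| = 3, p = 19.
CD lower bound = min(19, 5 + 3 - 1) = min(19, 7) = 7.
Compute A + B mod 19 directly:
a = 0: 0+0=0, 0+13=13, 0+14=14
a = 1: 1+0=1, 1+13=14, 1+14=15
a = 5: 5+0=5, 5+13=18, 5+14=0
a = 6: 6+0=6, 6+13=0, 6+14=1
a = 13: 13+0=13, 13+13=7, 13+14=8
A + B = {0, 1, 5, 6, 7, 8, 13, 14, 15, 18}, so |A + B| = 10.
Verify: 10 ≥ 7? Yes ✓.

CD lower bound = 7, actual |A + B| = 10.


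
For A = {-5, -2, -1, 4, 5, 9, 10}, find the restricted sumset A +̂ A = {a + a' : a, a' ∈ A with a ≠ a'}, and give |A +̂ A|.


Restricted sumset: A +̂ A = {a + a' : a ∈ A, a' ∈ A, a ≠ a'}.
Equivalently, take A + A and drop any sum 2a that is achievable ONLY as a + a for a ∈ A (i.e. sums representable only with equal summands).
Enumerate pairs (a, a') with a < a' (symmetric, so each unordered pair gives one sum; this covers all a ≠ a'):
  -5 + -2 = -7
  -5 + -1 = -6
  -5 + 4 = -1
  -5 + 5 = 0
  -5 + 9 = 4
  -5 + 10 = 5
  -2 + -1 = -3
  -2 + 4 = 2
  -2 + 5 = 3
  -2 + 9 = 7
  -2 + 10 = 8
  -1 + 4 = 3
  -1 + 5 = 4
  -1 + 9 = 8
  -1 + 10 = 9
  4 + 5 = 9
  4 + 9 = 13
  4 + 10 = 14
  5 + 9 = 14
  5 + 10 = 15
  9 + 10 = 19
Collected distinct sums: {-7, -6, -3, -1, 0, 2, 3, 4, 5, 7, 8, 9, 13, 14, 15, 19}
|A +̂ A| = 16
(Reference bound: |A +̂ A| ≥ 2|A| - 3 for |A| ≥ 2, with |A| = 7 giving ≥ 11.)

|A +̂ A| = 16


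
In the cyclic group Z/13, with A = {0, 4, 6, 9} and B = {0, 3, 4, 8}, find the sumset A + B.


Work in Z/13Z: reduce every sum a + b modulo 13.
Enumerate all 16 pairs:
a = 0: 0+0=0, 0+3=3, 0+4=4, 0+8=8
a = 4: 4+0=4, 4+3=7, 4+4=8, 4+8=12
a = 6: 6+0=6, 6+3=9, 6+4=10, 6+8=1
a = 9: 9+0=9, 9+3=12, 9+4=0, 9+8=4
Distinct residues collected: {0, 1, 3, 4, 6, 7, 8, 9, 10, 12}
|A + B| = 10 (out of 13 total residues).

A + B = {0, 1, 3, 4, 6, 7, 8, 9, 10, 12}


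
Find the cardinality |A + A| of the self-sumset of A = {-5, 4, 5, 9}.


A + A = {a + a' : a, a' ∈ A}; |A| = 4.
General bounds: 2|A| - 1 ≤ |A + A| ≤ |A|(|A|+1)/2, i.e. 7 ≤ |A + A| ≤ 10.
Lower bound 2|A|-1 is attained iff A is an arithmetic progression.
Enumerate sums a + a' for a ≤ a' (symmetric, so this suffices):
a = -5: -5+-5=-10, -5+4=-1, -5+5=0, -5+9=4
a = 4: 4+4=8, 4+5=9, 4+9=13
a = 5: 5+5=10, 5+9=14
a = 9: 9+9=18
Distinct sums: {-10, -1, 0, 4, 8, 9, 10, 13, 14, 18}
|A + A| = 10

|A + A| = 10


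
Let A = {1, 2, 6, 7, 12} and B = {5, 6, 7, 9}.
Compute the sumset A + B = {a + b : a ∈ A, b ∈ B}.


A + B = {a + b : a ∈ A, b ∈ B}.
Enumerate all |A|·|B| = 5·4 = 20 pairs (a, b) and collect distinct sums.
a = 1: 1+5=6, 1+6=7, 1+7=8, 1+9=10
a = 2: 2+5=7, 2+6=8, 2+7=9, 2+9=11
a = 6: 6+5=11, 6+6=12, 6+7=13, 6+9=15
a = 7: 7+5=12, 7+6=13, 7+7=14, 7+9=16
a = 12: 12+5=17, 12+6=18, 12+7=19, 12+9=21
Collecting distinct sums: A + B = {6, 7, 8, 9, 10, 11, 12, 13, 14, 15, 16, 17, 18, 19, 21}
|A + B| = 15

A + B = {6, 7, 8, 9, 10, 11, 12, 13, 14, 15, 16, 17, 18, 19, 21}


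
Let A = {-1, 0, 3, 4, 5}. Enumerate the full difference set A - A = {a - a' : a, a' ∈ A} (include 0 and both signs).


A - A = {a - a' : a, a' ∈ A}.
Compute a - a' for each ordered pair (a, a'):
a = -1: -1--1=0, -1-0=-1, -1-3=-4, -1-4=-5, -1-5=-6
a = 0: 0--1=1, 0-0=0, 0-3=-3, 0-4=-4, 0-5=-5
a = 3: 3--1=4, 3-0=3, 3-3=0, 3-4=-1, 3-5=-2
a = 4: 4--1=5, 4-0=4, 4-3=1, 4-4=0, 4-5=-1
a = 5: 5--1=6, 5-0=5, 5-3=2, 5-4=1, 5-5=0
Collecting distinct values (and noting 0 appears from a-a):
A - A = {-6, -5, -4, -3, -2, -1, 0, 1, 2, 3, 4, 5, 6}
|A - A| = 13

A - A = {-6, -5, -4, -3, -2, -1, 0, 1, 2, 3, 4, 5, 6}


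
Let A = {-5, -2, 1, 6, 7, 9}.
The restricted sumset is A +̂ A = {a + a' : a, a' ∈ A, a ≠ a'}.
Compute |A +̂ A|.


Restricted sumset: A +̂ A = {a + a' : a ∈ A, a' ∈ A, a ≠ a'}.
Equivalently, take A + A and drop any sum 2a that is achievable ONLY as a + a for a ∈ A (i.e. sums representable only with equal summands).
Enumerate pairs (a, a') with a < a' (symmetric, so each unordered pair gives one sum; this covers all a ≠ a'):
  -5 + -2 = -7
  -5 + 1 = -4
  -5 + 6 = 1
  -5 + 7 = 2
  -5 + 9 = 4
  -2 + 1 = -1
  -2 + 6 = 4
  -2 + 7 = 5
  -2 + 9 = 7
  1 + 6 = 7
  1 + 7 = 8
  1 + 9 = 10
  6 + 7 = 13
  6 + 9 = 15
  7 + 9 = 16
Collected distinct sums: {-7, -4, -1, 1, 2, 4, 5, 7, 8, 10, 13, 15, 16}
|A +̂ A| = 13
(Reference bound: |A +̂ A| ≥ 2|A| - 3 for |A| ≥ 2, with |A| = 6 giving ≥ 9.)

|A +̂ A| = 13


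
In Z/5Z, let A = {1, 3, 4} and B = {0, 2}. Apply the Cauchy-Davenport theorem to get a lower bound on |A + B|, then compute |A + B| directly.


Cauchy-Davenport: |A + B| ≥ min(p, |A| + |B| - 1) for A, B nonempty in Z/pZ.
|A| = 3, |B| = 2, p = 5.
CD lower bound = min(5, 3 + 2 - 1) = min(5, 4) = 4.
Compute A + B mod 5 directly:
a = 1: 1+0=1, 1+2=3
a = 3: 3+0=3, 3+2=0
a = 4: 4+0=4, 4+2=1
A + B = {0, 1, 3, 4}, so |A + B| = 4.
Verify: 4 ≥ 4? Yes ✓.

CD lower bound = 4, actual |A + B| = 4.


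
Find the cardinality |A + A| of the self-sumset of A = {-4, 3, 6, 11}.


A + A = {a + a' : a, a' ∈ A}; |A| = 4.
General bounds: 2|A| - 1 ≤ |A + A| ≤ |A|(|A|+1)/2, i.e. 7 ≤ |A + A| ≤ 10.
Lower bound 2|A|-1 is attained iff A is an arithmetic progression.
Enumerate sums a + a' for a ≤ a' (symmetric, so this suffices):
a = -4: -4+-4=-8, -4+3=-1, -4+6=2, -4+11=7
a = 3: 3+3=6, 3+6=9, 3+11=14
a = 6: 6+6=12, 6+11=17
a = 11: 11+11=22
Distinct sums: {-8, -1, 2, 6, 7, 9, 12, 14, 17, 22}
|A + A| = 10

|A + A| = 10


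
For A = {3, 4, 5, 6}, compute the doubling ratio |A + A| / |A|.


|A| = 4.
Compute A + A by enumerating all 16 pairs.
A + A = {6, 7, 8, 9, 10, 11, 12}, so |A + A| = 7.
K = |A + A| / |A| = 7/4 (already in lowest terms) ≈ 1.7500.
Reference: AP of size 4 gives K = 7/4 ≈ 1.7500; a fully generic set of size 4 gives K ≈ 2.5000.

|A| = 4, |A + A| = 7, K = 7/4.


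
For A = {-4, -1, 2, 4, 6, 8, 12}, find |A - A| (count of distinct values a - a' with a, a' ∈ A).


A - A = {a - a' : a, a' ∈ A}; |A| = 7.
Bounds: 2|A|-1 ≤ |A - A| ≤ |A|² - |A| + 1, i.e. 13 ≤ |A - A| ≤ 43.
Note: 0 ∈ A - A always (from a - a). The set is symmetric: if d ∈ A - A then -d ∈ A - A.
Enumerate nonzero differences d = a - a' with a > a' (then include -d):
Positive differences: {2, 3, 4, 5, 6, 7, 8, 9, 10, 12, 13, 16}
Full difference set: {0} ∪ (positive diffs) ∪ (negative diffs).
|A - A| = 1 + 2·12 = 25 (matches direct enumeration: 25).

|A - A| = 25


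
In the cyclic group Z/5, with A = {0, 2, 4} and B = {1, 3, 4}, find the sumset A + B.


Work in Z/5Z: reduce every sum a + b modulo 5.
Enumerate all 9 pairs:
a = 0: 0+1=1, 0+3=3, 0+4=4
a = 2: 2+1=3, 2+3=0, 2+4=1
a = 4: 4+1=0, 4+3=2, 4+4=3
Distinct residues collected: {0, 1, 2, 3, 4}
|A + B| = 5 (out of 5 total residues).

A + B = {0, 1, 2, 3, 4}


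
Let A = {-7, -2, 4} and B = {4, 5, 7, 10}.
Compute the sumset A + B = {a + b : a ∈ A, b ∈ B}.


A + B = {a + b : a ∈ A, b ∈ B}.
Enumerate all |A|·|B| = 3·4 = 12 pairs (a, b) and collect distinct sums.
a = -7: -7+4=-3, -7+5=-2, -7+7=0, -7+10=3
a = -2: -2+4=2, -2+5=3, -2+7=5, -2+10=8
a = 4: 4+4=8, 4+5=9, 4+7=11, 4+10=14
Collecting distinct sums: A + B = {-3, -2, 0, 2, 3, 5, 8, 9, 11, 14}
|A + B| = 10

A + B = {-3, -2, 0, 2, 3, 5, 8, 9, 11, 14}


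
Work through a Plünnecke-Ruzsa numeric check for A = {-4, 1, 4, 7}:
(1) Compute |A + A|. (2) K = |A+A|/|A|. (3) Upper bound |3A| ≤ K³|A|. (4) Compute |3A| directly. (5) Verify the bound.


|A| = 4.
Step 1: Compute A + A by enumerating all 16 pairs.
A + A = {-8, -3, 0, 2, 3, 5, 8, 11, 14}, so |A + A| = 9.
Step 2: Doubling constant K = |A + A|/|A| = 9/4 = 9/4 ≈ 2.2500.
Step 3: Plünnecke-Ruzsa gives |3A| ≤ K³·|A| = (2.2500)³ · 4 ≈ 45.5625.
Step 4: Compute 3A = A + A + A directly by enumerating all triples (a,b,c) ∈ A³; |3A| = 16.
Step 5: Check 16 ≤ 45.5625? Yes ✓.

K = 9/4, Plünnecke-Ruzsa bound K³|A| ≈ 45.5625, |3A| = 16, inequality holds.


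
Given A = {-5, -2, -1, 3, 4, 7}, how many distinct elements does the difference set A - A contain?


A - A = {a - a' : a, a' ∈ A}; |A| = 6.
Bounds: 2|A|-1 ≤ |A - A| ≤ |A|² - |A| + 1, i.e. 11 ≤ |A - A| ≤ 31.
Note: 0 ∈ A - A always (from a - a). The set is symmetric: if d ∈ A - A then -d ∈ A - A.
Enumerate nonzero differences d = a - a' with a > a' (then include -d):
Positive differences: {1, 3, 4, 5, 6, 8, 9, 12}
Full difference set: {0} ∪ (positive diffs) ∪ (negative diffs).
|A - A| = 1 + 2·8 = 17 (matches direct enumeration: 17).

|A - A| = 17


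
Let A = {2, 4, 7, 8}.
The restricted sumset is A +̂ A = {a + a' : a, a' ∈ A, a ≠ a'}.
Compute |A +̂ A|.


Restricted sumset: A +̂ A = {a + a' : a ∈ A, a' ∈ A, a ≠ a'}.
Equivalently, take A + A and drop any sum 2a that is achievable ONLY as a + a for a ∈ A (i.e. sums representable only with equal summands).
Enumerate pairs (a, a') with a < a' (symmetric, so each unordered pair gives one sum; this covers all a ≠ a'):
  2 + 4 = 6
  2 + 7 = 9
  2 + 8 = 10
  4 + 7 = 11
  4 + 8 = 12
  7 + 8 = 15
Collected distinct sums: {6, 9, 10, 11, 12, 15}
|A +̂ A| = 6
(Reference bound: |A +̂ A| ≥ 2|A| - 3 for |A| ≥ 2, with |A| = 4 giving ≥ 5.)

|A +̂ A| = 6


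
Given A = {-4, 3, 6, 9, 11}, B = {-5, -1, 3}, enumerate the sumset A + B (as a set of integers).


A + B = {a + b : a ∈ A, b ∈ B}.
Enumerate all |A|·|B| = 5·3 = 15 pairs (a, b) and collect distinct sums.
a = -4: -4+-5=-9, -4+-1=-5, -4+3=-1
a = 3: 3+-5=-2, 3+-1=2, 3+3=6
a = 6: 6+-5=1, 6+-1=5, 6+3=9
a = 9: 9+-5=4, 9+-1=8, 9+3=12
a = 11: 11+-5=6, 11+-1=10, 11+3=14
Collecting distinct sums: A + B = {-9, -5, -2, -1, 1, 2, 4, 5, 6, 8, 9, 10, 12, 14}
|A + B| = 14

A + B = {-9, -5, -2, -1, 1, 2, 4, 5, 6, 8, 9, 10, 12, 14}


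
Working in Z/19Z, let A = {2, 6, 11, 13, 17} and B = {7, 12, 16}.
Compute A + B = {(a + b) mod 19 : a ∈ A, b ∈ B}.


Work in Z/19Z: reduce every sum a + b modulo 19.
Enumerate all 15 pairs:
a = 2: 2+7=9, 2+12=14, 2+16=18
a = 6: 6+7=13, 6+12=18, 6+16=3
a = 11: 11+7=18, 11+12=4, 11+16=8
a = 13: 13+7=1, 13+12=6, 13+16=10
a = 17: 17+7=5, 17+12=10, 17+16=14
Distinct residues collected: {1, 3, 4, 5, 6, 8, 9, 10, 13, 14, 18}
|A + B| = 11 (out of 19 total residues).

A + B = {1, 3, 4, 5, 6, 8, 9, 10, 13, 14, 18}


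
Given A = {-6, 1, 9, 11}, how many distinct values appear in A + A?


A + A = {a + a' : a, a' ∈ A}; |A| = 4.
General bounds: 2|A| - 1 ≤ |A + A| ≤ |A|(|A|+1)/2, i.e. 7 ≤ |A + A| ≤ 10.
Lower bound 2|A|-1 is attained iff A is an arithmetic progression.
Enumerate sums a + a' for a ≤ a' (symmetric, so this suffices):
a = -6: -6+-6=-12, -6+1=-5, -6+9=3, -6+11=5
a = 1: 1+1=2, 1+9=10, 1+11=12
a = 9: 9+9=18, 9+11=20
a = 11: 11+11=22
Distinct sums: {-12, -5, 2, 3, 5, 10, 12, 18, 20, 22}
|A + A| = 10

|A + A| = 10
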